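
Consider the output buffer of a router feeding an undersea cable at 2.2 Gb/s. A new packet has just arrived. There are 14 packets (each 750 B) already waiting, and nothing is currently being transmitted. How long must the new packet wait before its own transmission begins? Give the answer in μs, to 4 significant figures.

38.18 μs

Each queued packet: L/R = 6000/2200000000 = 2.72727 μs.
14 queued → 38.1818 μs.
Queuing delay = 38.18 μs.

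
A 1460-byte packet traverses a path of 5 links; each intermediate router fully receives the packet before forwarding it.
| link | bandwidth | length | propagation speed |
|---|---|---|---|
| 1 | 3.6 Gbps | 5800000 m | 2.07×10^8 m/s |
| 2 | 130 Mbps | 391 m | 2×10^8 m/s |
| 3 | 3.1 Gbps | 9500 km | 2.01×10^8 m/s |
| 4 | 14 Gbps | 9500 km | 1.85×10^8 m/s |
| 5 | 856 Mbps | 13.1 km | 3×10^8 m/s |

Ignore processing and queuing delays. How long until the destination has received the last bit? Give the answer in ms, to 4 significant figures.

L = 1460 × 8 = 11680 bits.
Transmission delays (L/R per hop): 0.00324444, 0.0898462, 0.00376774, 0.000834286, 0.0136449 ms; sum = 0.111337 ms.
Propagation delays (d/s per hop): 28.0193, 0.001955, 47.2637, 51.3514, 0.0436667 ms; sum = 126.68 ms.
End-to-end = 126.8 ms.

126.8 ms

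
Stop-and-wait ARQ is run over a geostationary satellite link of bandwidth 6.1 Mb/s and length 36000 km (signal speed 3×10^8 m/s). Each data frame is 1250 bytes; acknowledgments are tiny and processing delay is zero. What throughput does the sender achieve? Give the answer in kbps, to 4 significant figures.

41.38 kbps

t_tx = L/R = 10000/6100000 = 0.00163934 s.
t_prop = 36000000/300000000 = 0.12 s; RTT = 0.24 s.
Cycle = t_tx + RTT = 0.241639 s.
Throughput = L / cycle = 10000 / 0.241639 = 41.38 kbps.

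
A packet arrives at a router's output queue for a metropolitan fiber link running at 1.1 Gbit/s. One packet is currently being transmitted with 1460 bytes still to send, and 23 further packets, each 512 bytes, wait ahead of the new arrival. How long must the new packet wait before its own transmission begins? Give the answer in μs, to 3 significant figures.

96.3 μs

Each queued packet: L/R = 4096/1100000000 = 3.72364 μs.
23 queued → 85.6436 μs.
Plus remaining 11680 bits of current packet: 10.6182 μs.
Queuing delay = 96.3 μs.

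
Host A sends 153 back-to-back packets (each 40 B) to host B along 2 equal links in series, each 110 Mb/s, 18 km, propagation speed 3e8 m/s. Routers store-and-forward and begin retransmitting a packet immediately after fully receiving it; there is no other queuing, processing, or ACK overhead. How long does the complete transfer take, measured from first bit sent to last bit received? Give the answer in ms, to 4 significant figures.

0.5680 ms

Per-hop transmission t_tx = L/R = 320/110000000 = 0.00290909 ms.
Per-hop propagation t_prop = 18000/300000000 = 0.06 ms.
Pipeline fill: first packet needs 2·t_tx to clear all hops; remaining 152 packets each add one t_tx.
Total = (2+153-1)·t_tx + 2·t_prop = 154·0.00290909 + 2·0.06 = 0.5680 ms.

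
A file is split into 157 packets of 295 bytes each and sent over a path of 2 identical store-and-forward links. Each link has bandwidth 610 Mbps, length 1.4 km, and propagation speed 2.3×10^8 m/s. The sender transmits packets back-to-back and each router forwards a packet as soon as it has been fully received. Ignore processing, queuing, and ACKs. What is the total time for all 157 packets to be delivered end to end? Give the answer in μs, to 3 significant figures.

623 μs

Per-hop transmission t_tx = L/R = 2360/610000000 = 3.86885 μs.
Per-hop propagation t_prop = 1400/2.3e+08 = 6.08696 μs.
Pipeline fill: first packet needs 2·t_tx to clear all hops; remaining 156 packets each add one t_tx.
Total = (2+157-1)·t_tx + 2·t_prop = 158·3.86885 + 2·6.08696 = 623 μs.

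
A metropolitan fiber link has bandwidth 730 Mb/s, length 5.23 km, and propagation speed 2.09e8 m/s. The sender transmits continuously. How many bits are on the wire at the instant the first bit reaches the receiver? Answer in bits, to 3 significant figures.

18300 bits

Propagation delay = 5230 / 209000000 = 2.50239e-05 s.
BDP = R × t_prop = 730000000 × 2.50239e-05 = 18267.5 bits.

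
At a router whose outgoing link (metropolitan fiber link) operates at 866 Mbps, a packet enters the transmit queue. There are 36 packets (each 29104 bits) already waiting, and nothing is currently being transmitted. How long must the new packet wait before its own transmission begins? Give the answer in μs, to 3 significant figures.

1210 μs

Each queued packet: L/R = 29104/866000000 = 33.6074 μs.
36 queued → 1209.87 μs.
Queuing delay = 1210 μs.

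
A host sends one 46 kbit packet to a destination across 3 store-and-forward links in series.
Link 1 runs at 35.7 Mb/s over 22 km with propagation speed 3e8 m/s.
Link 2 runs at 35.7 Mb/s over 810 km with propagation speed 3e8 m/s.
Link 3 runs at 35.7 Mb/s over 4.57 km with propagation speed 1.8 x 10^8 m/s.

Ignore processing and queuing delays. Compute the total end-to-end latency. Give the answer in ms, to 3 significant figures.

6.66 ms

L = 46000 bits.
Transmission delay per hop = L/R = 46000/35700000 = 1.28852 ms; 3 hops → 3.86555 ms.
Propagation delays (d/s per hop): 0.0733333, 2.7, 0.0253889 ms; sum = 2.79872 ms.
End-to-end = 6.66 ms.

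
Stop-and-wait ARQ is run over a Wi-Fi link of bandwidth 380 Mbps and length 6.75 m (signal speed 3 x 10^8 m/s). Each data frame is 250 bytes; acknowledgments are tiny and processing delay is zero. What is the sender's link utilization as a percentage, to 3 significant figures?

t_tx = L/R = 2000/380000000 = 5.26316e-06 s.
t_prop = 6.75/300000000 = 2.25e-08 s; RTT = 4.5e-08 s.
Cycle = t_tx + RTT = 5.30816e-06 s.
Utilization = t_tx / cycle = 5.26316e-06/5.30816e-06 = 99.2 %.

99.2 %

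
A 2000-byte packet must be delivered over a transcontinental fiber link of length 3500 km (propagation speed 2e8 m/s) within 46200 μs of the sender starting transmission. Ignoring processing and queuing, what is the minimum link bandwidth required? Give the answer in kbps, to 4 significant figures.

557.5 kbps

L = 16000 bits.
Propagation delay = 3500000 / 200000000 = 17500 μs.
Transmission budget = 46200 − 17500 = 28700 μs.
R ≥ L / t_tx = 16000 bits / 0.0287 s = 557.5 kbps.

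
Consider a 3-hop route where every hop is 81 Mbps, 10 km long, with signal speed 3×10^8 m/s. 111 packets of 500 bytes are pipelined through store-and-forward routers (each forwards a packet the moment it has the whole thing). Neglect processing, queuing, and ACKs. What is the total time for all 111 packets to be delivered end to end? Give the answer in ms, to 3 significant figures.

Per-hop transmission t_tx = L/R = 4000/81000000 = 0.0493827 ms.
Per-hop propagation t_prop = 10000/300000000 = 0.0333333 ms.
Pipeline fill: first packet needs 3·t_tx to clear all hops; remaining 110 packets each add one t_tx.
Total = (3+111-1)·t_tx + 3·t_prop = 113·0.0493827 + 3·0.0333333 = 5.68 ms.

5.68 ms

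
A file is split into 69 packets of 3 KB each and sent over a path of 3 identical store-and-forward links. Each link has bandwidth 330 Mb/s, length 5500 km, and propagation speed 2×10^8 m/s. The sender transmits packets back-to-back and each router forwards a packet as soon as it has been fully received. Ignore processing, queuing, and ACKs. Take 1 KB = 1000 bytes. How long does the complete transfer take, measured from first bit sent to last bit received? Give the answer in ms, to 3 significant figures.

Per-hop transmission t_tx = L/R = 24000/330000000 = 0.0727273 ms.
Per-hop propagation t_prop = 5500000/200000000 = 27.5 ms.
Pipeline fill: first packet needs 3·t_tx to clear all hops; remaining 68 packets each add one t_tx.
Total = (3+69-1)·t_tx + 3·t_prop = 71·0.0727273 + 3·27.5 = 87.7 ms.

87.7 ms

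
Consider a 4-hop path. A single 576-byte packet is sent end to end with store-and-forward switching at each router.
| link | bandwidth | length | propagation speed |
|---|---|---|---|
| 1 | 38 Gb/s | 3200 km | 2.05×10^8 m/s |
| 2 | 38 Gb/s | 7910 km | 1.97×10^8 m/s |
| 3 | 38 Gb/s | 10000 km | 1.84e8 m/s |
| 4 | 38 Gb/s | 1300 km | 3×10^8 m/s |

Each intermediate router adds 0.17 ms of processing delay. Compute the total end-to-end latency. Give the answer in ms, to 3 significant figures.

L = 576 × 8 = 4608 bits.
Transmission delay per hop = L/R = 4608/38000000000 = 0.000121263 ms; 4 hops → 0.000485053 ms.
Propagation delays (d/s per hop): 15.6098, 40.1523, 54.3478, 4.33333 ms; sum = 114.443 ms.
Processing at 3 router(s): 3 × 0.17 ms = 0.51 ms.
End-to-end = 115 ms.

115 ms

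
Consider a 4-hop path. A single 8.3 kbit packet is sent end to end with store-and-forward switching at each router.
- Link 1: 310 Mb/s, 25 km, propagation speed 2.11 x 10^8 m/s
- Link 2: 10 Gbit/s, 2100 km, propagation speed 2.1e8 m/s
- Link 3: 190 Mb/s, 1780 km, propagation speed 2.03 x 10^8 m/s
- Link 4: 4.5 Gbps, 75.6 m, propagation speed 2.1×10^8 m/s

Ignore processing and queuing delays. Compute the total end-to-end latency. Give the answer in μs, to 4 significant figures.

18960 μs

L = 8300 bits.
Transmission delays (L/R per hop): 26.7742, 0.83, 43.6842, 1.84444 μs; sum = 73.1328 μs.
Propagation delays (d/s per hop): 118.483, 10000, 8768.47, 0.36 μs; sum = 18887.3 μs.
End-to-end = 18960 μs.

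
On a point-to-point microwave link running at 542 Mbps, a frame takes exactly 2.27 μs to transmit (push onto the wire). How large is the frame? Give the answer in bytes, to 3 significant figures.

154 bytes

L = R × t_tx = 542000000 b/s × 2.27e-06 s = 1230.34 bits.
In bytes: 1230.34 / 8 = 154 bytes.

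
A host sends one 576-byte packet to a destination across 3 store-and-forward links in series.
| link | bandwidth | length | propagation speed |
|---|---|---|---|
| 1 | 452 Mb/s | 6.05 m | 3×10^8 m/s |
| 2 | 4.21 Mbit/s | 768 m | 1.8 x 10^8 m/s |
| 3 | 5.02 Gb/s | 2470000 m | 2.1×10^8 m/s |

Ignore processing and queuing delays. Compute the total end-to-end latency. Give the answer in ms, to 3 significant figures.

12.9 ms

L = 576 × 8 = 4608 bits.
Transmission delays (L/R per hop): 0.0101947, 1.09454, 0.000917928 ms; sum = 1.10565 ms.
Propagation delays (d/s per hop): 2.01667e-05, 0.00426667, 11.7619 ms; sum = 11.7662 ms.
End-to-end = 12.9 ms.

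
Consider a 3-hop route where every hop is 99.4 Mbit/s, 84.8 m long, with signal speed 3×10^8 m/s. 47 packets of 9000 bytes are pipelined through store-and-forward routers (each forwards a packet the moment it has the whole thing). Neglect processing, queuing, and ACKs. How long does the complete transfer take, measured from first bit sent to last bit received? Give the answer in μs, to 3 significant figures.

35500 μs

Per-hop transmission t_tx = L/R = 72000/99400000 = 724.346 μs.
Per-hop propagation t_prop = 84.8/300000000 = 0.282667 μs.
Pipeline fill: first packet needs 3·t_tx to clear all hops; remaining 46 packets each add one t_tx.
Total = (3+47-1)·t_tx + 3·t_prop = 49·724.346 + 3·0.282667 = 35500 μs.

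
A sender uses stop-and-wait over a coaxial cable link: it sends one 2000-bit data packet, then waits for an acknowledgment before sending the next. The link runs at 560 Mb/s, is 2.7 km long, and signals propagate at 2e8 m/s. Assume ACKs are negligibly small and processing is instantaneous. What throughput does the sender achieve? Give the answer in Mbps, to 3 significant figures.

t_tx = L/R = 2000/560000000 = 3.57143e-06 s.
t_prop = 2700/200000000 = 1.35e-05 s; RTT = 2.7e-05 s.
Cycle = t_tx + RTT = 3.05714e-05 s.
Throughput = L / cycle = 2000 / 3.05714e-05 = 65.4 Mbps.

65.4 Mbps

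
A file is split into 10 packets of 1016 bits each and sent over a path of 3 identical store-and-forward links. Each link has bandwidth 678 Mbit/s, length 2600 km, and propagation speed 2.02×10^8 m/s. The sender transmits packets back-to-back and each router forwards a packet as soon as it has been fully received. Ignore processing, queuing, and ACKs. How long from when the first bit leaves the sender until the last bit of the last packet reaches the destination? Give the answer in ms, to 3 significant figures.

Per-hop transmission t_tx = L/R = 1016/678000000 = 0.00149853 ms.
Per-hop propagation t_prop = 2600000/202000000 = 12.8713 ms.
Pipeline fill: first packet needs 3·t_tx to clear all hops; remaining 9 packets each add one t_tx.
Total = (3+10-1)·t_tx + 3·t_prop = 12·0.00149853 + 3·12.8713 = 38.6 ms.

38.6 ms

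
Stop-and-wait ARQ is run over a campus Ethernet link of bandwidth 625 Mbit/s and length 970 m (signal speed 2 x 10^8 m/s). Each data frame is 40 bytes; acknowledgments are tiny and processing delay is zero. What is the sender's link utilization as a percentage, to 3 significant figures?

t_tx = L/R = 320/625000000 = 5.12e-07 s.
t_prop = 970/200000000 = 4.85e-06 s; RTT = 9.7e-06 s.
Cycle = t_tx + RTT = 1.0212e-05 s.
Utilization = t_tx / cycle = 5.12e-07/1.0212e-05 = 5.01 %.

5.01 %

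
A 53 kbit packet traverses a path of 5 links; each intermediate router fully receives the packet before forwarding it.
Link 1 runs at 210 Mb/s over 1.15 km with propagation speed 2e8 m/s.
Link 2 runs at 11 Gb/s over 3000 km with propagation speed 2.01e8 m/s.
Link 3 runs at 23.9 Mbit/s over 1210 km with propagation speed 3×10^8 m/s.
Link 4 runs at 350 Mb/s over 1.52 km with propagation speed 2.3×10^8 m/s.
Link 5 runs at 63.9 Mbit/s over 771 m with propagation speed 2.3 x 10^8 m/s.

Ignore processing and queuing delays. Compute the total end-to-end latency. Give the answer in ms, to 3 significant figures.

L = 53000 bits.
Transmission delays (L/R per hop): 0.252381, 0.00481818, 2.21757, 0.151429, 0.829421 ms; sum = 3.45562 ms.
Propagation delays (d/s per hop): 0.00575, 14.9254, 4.03333, 0.0066087, 0.00335217 ms; sum = 18.9744 ms.
End-to-end = 22.4 ms.

22.4 ms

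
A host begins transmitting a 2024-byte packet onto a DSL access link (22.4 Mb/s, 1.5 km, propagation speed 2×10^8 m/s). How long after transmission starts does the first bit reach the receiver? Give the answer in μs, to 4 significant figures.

First bit experiences only propagation delay: d/s = 1500/200000000 = 7.500 μs.

7.500 μs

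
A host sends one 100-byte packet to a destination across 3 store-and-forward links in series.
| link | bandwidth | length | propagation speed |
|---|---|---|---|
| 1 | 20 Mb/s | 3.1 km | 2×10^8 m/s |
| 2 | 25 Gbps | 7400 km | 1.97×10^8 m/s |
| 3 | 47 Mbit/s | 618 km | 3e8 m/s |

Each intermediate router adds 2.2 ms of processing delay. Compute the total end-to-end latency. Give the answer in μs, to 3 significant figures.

44100 μs

L = 100 × 8 = 800 bits.
Transmission delays (L/R per hop): 40, 0.032, 17.0213 μs; sum = 57.0533 μs.
Propagation delays (d/s per hop): 15.5, 37563.5, 2060 μs; sum = 39639 μs.
Processing at 2 router(s): 2 × 2.2 ms = 4400 μs.
End-to-end = 44100 μs.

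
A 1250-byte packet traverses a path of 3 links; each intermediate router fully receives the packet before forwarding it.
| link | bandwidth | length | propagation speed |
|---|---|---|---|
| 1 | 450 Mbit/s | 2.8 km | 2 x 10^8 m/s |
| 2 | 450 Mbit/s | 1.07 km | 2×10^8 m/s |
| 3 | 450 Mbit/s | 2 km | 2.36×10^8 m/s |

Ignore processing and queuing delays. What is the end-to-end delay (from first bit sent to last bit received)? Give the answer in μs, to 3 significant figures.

94.5 μs

L = 1250 × 8 = 10000 bits.
Transmission delay per hop = L/R = 10000/450000000 = 22.2222 μs; 3 hops → 66.6667 μs.
Propagation delays (d/s per hop): 14, 5.35, 8.47458 μs; sum = 27.8246 μs.
End-to-end = 94.5 μs.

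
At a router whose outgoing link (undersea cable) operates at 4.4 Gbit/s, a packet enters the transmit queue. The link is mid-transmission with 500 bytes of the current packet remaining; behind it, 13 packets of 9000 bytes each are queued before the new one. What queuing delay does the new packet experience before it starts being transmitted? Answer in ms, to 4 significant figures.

0.2136 ms

Each queued packet: L/R = 72000/4400000000 = 0.0163636 ms.
13 queued → 0.212727 ms.
Plus remaining 4000 bits of current packet: 0.000909091 ms.
Queuing delay = 0.2136 ms.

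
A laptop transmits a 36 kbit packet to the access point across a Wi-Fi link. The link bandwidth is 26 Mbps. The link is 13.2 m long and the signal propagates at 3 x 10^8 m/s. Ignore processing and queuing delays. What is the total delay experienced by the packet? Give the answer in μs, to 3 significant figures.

L = 36000 bits.
Transmission delay = L/R = 36000 / 26000000 = 1384.62 μs.
Propagation delay = d/s = 13.2 m / 300000000 m/s = 0.044 μs.
Total = 1380 μs.

1380 μs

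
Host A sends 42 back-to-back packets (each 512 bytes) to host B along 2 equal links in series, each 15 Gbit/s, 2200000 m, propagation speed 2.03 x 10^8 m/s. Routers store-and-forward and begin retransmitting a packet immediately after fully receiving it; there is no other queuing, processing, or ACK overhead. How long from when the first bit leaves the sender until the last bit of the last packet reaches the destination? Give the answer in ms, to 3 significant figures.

21.7 ms

Per-hop transmission t_tx = L/R = 4096/15000000000 = 0.000273067 ms.
Per-hop propagation t_prop = 2200000/2.03e+08 = 10.8374 ms.
Pipeline fill: first packet needs 2·t_tx to clear all hops; remaining 41 packets each add one t_tx.
Total = (2+42-1)·t_tx + 2·t_prop = 43·0.000273067 + 2·10.8374 = 21.7 ms.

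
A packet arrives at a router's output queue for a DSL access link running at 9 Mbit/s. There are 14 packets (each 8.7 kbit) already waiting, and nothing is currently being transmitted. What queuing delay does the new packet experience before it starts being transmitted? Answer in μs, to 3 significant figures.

13500 μs

Each queued packet: L/R = 8700/9000000 = 966.667 μs.
14 queued → 13533.3 μs.
Queuing delay = 13500 μs.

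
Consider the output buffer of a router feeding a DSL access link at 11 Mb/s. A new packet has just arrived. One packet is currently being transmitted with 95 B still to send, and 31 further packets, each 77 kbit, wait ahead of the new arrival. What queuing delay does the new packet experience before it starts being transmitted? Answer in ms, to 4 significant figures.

Each queued packet: L/R = 77000/11000000 = 7 ms.
31 queued → 217 ms.
Plus remaining 760 bits of current packet: 0.0690909 ms.
Queuing delay = 217.1 ms.

217.1 ms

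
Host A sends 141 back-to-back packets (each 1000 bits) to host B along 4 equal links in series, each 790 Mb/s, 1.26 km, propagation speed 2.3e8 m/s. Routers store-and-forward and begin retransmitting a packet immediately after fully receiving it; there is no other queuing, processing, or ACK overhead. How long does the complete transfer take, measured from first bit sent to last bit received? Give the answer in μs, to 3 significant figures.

204 μs

Per-hop transmission t_tx = L/R = 1000/790000000 = 1.26582 μs.
Per-hop propagation t_prop = 1260/2.3e+08 = 5.47826 μs.
Pipeline fill: first packet needs 4·t_tx to clear all hops; remaining 140 packets each add one t_tx.
Total = (4+141-1)·t_tx + 4·t_prop = 144·1.26582 + 4·5.47826 = 204 μs.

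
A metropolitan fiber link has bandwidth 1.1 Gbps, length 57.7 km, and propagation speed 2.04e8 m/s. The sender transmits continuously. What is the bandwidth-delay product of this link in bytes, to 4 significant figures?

Propagation delay = 57700 / 204000000 = 0.000282843 s.
BDP = R × t_prop = 1100000000 × 0.000282843 = 311127 bits.
In bytes: 311127/8 = 38890 bytes.

38890 bytes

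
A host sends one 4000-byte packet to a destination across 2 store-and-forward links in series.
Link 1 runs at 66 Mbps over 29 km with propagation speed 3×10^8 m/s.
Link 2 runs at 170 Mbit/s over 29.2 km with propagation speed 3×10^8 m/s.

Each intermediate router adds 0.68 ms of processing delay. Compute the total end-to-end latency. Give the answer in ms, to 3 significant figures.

L = 4000 × 8 = 32000 bits.
Transmission delays (L/R per hop): 0.484848, 0.188235 ms; sum = 0.673084 ms.
Propagation delays (d/s per hop): 0.0966667, 0.0973333 ms; sum = 0.194 ms.
Processing at 1 router(s): 1 × 0.68 ms = 0.68 ms.
End-to-end = 1.55 ms.

1.55 ms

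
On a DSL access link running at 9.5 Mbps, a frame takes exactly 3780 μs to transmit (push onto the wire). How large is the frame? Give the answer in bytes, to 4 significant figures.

L = R × t_tx = 9500000 b/s × 0.00378 s = 35910 bits.
In bytes: 35910 / 8 = 4489 bytes.

4489 bytes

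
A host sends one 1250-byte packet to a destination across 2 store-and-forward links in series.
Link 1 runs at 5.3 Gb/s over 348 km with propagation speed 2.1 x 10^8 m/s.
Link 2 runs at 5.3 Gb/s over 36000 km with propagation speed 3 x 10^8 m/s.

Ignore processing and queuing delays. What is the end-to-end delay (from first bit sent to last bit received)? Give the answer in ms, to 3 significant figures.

L = 1250 × 8 = 10000 bits.
Transmission delay per hop = L/R = 10000/5300000000 = 0.00188679 ms; 2 hops → 0.00377358 ms.
Propagation delays (d/s per hop): 1.65714, 120 ms; sum = 121.657 ms.
End-to-end = 122 ms.

122 ms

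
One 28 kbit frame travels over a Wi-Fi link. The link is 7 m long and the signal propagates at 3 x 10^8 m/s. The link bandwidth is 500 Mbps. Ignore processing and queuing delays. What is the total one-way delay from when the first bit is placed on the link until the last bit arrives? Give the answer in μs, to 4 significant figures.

L = 28000 bits.
Transmission delay = L/R = 28000 / 500000000 = 56 μs.
Propagation delay = d/s = 7 m / 300000000 m/s = 0.0233333 μs.
Total = 56.02 μs.

56.02 μs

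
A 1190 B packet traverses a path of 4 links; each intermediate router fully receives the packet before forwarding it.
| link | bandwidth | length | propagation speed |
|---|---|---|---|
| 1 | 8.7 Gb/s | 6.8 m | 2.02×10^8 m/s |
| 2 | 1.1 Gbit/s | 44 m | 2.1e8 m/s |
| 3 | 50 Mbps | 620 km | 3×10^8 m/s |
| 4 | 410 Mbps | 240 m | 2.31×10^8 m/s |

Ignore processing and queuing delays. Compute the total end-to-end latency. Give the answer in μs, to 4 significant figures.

L = 1190 × 8 = 9520 bits.
Transmission delays (L/R per hop): 1.09425, 8.65455, 190.4, 23.2195 μs; sum = 223.368 μs.
Propagation delays (d/s per hop): 0.0336634, 0.209524, 2066.67, 1.03896 μs; sum = 2067.95 μs.
End-to-end = 2291 μs.

2291 μs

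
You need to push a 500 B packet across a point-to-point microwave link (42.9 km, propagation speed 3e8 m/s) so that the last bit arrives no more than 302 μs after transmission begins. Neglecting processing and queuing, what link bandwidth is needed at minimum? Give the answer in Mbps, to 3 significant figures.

L = 4000 bits.
Propagation delay = 42900 / 300000000 = 143 μs.
Transmission budget = 302 − 143 = 159 μs.
R ≥ L / t_tx = 4000 bits / 0.000159 s = 25.2 Mbps.

25.2 Mbps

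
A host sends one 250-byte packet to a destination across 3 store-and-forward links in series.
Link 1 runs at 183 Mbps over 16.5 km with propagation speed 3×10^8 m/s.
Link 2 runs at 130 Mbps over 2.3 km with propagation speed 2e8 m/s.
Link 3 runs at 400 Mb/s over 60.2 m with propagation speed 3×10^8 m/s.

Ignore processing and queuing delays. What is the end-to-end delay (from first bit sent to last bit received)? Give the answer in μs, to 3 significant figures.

L = 250 × 8 = 2000 bits.
Transmission delays (L/R per hop): 10.929, 15.3846, 5 μs; sum = 31.3136 μs.
Propagation delays (d/s per hop): 55, 11.5, 0.200667 μs; sum = 66.7007 μs.
End-to-end = 98.0 μs.

98.0 μs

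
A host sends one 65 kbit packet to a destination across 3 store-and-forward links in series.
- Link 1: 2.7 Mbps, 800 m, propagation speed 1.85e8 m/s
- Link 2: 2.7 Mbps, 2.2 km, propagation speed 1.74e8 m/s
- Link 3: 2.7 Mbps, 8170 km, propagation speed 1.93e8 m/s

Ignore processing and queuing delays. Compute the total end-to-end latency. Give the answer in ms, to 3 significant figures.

115 ms

L = 65000 bits.
Transmission delay per hop = L/R = 65000/2700000 = 24.0741 ms; 3 hops → 72.2222 ms.
Propagation delays (d/s per hop): 0.00432432, 0.0126437, 42.3316 ms; sum = 42.3486 ms.
End-to-end = 115 ms.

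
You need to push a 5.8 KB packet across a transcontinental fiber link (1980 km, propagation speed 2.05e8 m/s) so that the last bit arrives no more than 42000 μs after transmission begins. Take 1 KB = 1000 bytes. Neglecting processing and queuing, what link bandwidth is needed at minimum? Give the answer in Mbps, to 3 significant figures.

L = 46400 bits.
Propagation delay = 1980000 / 2.05e+08 = 9658.54 μs.
Transmission budget = 42000 − 9658.54 = 32341.5 μs.
R ≥ L / t_tx = 46400 bits / 0.0323415 s = 1.43 Mbps.

1.43 Mbps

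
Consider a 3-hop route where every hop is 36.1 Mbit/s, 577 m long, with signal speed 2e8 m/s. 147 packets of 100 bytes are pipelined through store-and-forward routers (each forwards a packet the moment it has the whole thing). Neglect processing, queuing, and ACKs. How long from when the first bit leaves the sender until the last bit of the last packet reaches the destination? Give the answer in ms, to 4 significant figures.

Per-hop transmission t_tx = L/R = 800/36100000 = 0.0221607 ms.
Per-hop propagation t_prop = 577/200000000 = 0.002885 ms.
Pipeline fill: first packet needs 3·t_tx to clear all hops; remaining 146 packets each add one t_tx.
Total = (3+147-1)·t_tx + 3·t_prop = 149·0.0221607 + 3·0.002885 = 3.311 ms.

3.311 ms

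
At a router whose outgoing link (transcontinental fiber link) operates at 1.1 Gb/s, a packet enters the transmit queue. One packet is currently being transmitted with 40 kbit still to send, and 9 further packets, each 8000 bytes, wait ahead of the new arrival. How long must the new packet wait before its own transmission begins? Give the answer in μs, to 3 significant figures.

Each queued packet: L/R = 64000/1100000000 = 58.1818 μs.
9 queued → 523.636 μs.
Plus remaining 40000 bits of current packet: 36.3636 μs.
Queuing delay = 560 μs.

560 μs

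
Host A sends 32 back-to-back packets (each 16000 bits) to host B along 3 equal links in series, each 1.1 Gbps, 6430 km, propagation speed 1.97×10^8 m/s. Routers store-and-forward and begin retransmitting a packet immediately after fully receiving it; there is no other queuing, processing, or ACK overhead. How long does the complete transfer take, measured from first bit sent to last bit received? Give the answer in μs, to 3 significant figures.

Per-hop transmission t_tx = L/R = 16000/1100000000 = 14.5455 μs.
Per-hop propagation t_prop = 6430000/197000000 = 32639.6 μs.
Pipeline fill: first packet needs 3·t_tx to clear all hops; remaining 31 packets each add one t_tx.
Total = (3+32-1)·t_tx + 3·t_prop = 34·14.5455 + 3·32639.6 = 98400 μs.

98400 μs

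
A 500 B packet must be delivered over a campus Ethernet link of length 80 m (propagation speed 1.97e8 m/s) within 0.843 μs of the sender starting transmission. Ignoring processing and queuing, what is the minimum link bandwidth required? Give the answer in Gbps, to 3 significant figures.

L = 4000 bits.
Propagation delay = 80 / 197000000 = 0.406091 μs.
Transmission budget = 0.843 − 0.406091 = 0.436909 μs.
R ≥ L / t_tx = 4000 bits / 4.36909e-07 s = 9.16 Gbps.

9.16 Gbps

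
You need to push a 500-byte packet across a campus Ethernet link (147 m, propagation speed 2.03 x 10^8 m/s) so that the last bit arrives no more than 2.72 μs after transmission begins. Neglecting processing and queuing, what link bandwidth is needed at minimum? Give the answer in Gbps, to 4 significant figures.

2.004 Gbps

L = 4000 bits.
Propagation delay = 147 / 2.03e+08 = 0.724138 μs.
Transmission budget = 2.72 − 0.724138 = 1.99586 μs.
R ≥ L / t_tx = 4000 bits / 1.99586e-06 s = 2.004 Gbps.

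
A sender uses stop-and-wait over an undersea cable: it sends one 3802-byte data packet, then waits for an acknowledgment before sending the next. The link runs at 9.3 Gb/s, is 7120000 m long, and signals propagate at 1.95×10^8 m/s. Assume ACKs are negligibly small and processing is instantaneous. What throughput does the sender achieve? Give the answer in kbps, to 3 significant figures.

t_tx = L/R = 30416/9300000000 = 3.27054e-06 s.
t_prop = 7120000/195000000 = 0.0365128 s; RTT = 0.0730256 s.
Cycle = t_tx + RTT = 0.0730289 s.
Throughput = L / cycle = 30416 / 0.0730289 = 416 kbps.

416 kbps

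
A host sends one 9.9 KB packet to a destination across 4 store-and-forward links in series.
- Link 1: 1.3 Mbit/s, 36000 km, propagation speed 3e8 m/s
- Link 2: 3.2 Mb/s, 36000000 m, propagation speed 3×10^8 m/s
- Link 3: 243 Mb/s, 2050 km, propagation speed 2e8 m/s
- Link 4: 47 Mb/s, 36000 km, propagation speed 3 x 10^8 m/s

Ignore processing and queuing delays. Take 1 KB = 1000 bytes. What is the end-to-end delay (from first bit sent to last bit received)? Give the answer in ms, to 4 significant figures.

L = 79200 bits.
Transmission delays (L/R per hop): 60.9231, 24.75, 0.325926, 1.68511 ms; sum = 87.6841 ms.
Propagation delays (d/s per hop): 120, 120, 10.25, 120 ms; sum = 370.25 ms.
End-to-end = 457.9 ms.

457.9 ms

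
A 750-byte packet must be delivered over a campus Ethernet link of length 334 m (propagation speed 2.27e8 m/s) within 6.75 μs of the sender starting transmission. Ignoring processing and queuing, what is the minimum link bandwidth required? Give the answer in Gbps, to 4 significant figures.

L = 6000 bits.
Propagation delay = 334 / 227000000 = 1.47137 μs.
Transmission budget = 6.75 − 1.47137 = 5.27863 μs.
R ≥ L / t_tx = 6000 bits / 5.27863e-06 s = 1.137 Gbps.

1.137 Gbps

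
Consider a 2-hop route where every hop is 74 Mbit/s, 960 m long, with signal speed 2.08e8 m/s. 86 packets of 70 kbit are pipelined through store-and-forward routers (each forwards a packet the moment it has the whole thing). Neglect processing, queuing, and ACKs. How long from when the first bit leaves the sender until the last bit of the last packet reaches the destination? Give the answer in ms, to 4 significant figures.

Per-hop transmission t_tx = L/R = 70000/74000000 = 0.945946 ms.
Per-hop propagation t_prop = 960/208000000 = 0.00461538 ms.
Pipeline fill: first packet needs 2·t_tx to clear all hops; remaining 85 packets each add one t_tx.
Total = (2+86-1)·t_tx + 2·t_prop = 87·0.945946 + 2·0.00461538 = 82.31 ms.

82.31 ms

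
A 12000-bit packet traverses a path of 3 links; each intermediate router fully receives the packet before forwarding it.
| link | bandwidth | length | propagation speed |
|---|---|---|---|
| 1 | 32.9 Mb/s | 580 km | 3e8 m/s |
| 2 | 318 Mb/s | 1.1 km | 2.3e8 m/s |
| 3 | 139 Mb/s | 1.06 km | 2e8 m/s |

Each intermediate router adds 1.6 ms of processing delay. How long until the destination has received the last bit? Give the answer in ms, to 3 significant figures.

Transmission delays (L/R per hop): 0.364742, 0.0377358, 0.0863309 ms; sum = 0.488808 ms.
Propagation delays (d/s per hop): 1.93333, 0.00478261, 0.0053 ms; sum = 1.94342 ms.
Processing at 2 router(s): 2 × 1.6 ms = 3.2 ms.
End-to-end = 5.63 ms.

5.63 ms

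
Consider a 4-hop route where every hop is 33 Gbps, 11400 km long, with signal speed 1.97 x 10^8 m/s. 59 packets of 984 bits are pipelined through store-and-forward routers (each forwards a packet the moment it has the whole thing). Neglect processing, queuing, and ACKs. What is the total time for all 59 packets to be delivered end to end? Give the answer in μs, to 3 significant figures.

Per-hop transmission t_tx = L/R = 984/33000000000 = 0.0298182 μs.
Per-hop propagation t_prop = 11400000/197000000 = 57868 μs.
Pipeline fill: first packet needs 4·t_tx to clear all hops; remaining 58 packets each add one t_tx.
Total = (4+59-1)·t_tx + 4·t_prop = 62·0.0298182 + 4·57868 = 231000 μs.

231000 μs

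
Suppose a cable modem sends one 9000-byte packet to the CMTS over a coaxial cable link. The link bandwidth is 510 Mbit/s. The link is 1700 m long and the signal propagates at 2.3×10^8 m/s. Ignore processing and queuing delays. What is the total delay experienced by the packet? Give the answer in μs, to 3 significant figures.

149 μs

L = 9000 × 8 = 72000 bits.
Transmission delay = L/R = 72000 / 510000000 = 141.176 μs.
Propagation delay = d/s = 1700 m / 2.3e+08 m/s = 7.3913 μs.
Total = 149 μs.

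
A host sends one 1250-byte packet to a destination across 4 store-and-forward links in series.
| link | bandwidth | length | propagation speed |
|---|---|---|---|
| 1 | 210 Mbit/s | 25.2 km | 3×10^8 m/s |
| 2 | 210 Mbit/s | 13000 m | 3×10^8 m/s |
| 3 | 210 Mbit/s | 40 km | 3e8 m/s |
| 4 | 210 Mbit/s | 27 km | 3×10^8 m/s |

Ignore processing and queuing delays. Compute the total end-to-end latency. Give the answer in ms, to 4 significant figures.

0.5411 ms

L = 1250 × 8 = 10000 bits.
Transmission delay per hop = L/R = 10000/210000000 = 0.047619 ms; 4 hops → 0.190476 ms.
Propagation delays (d/s per hop): 0.084, 0.0433333, 0.133333, 0.09 ms; sum = 0.350667 ms.
End-to-end = 0.5411 ms.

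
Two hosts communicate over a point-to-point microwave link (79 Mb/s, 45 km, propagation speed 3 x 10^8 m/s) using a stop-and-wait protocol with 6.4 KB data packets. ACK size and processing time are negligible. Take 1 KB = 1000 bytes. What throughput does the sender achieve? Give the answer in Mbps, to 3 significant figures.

54.0 Mbps

t_tx = L/R = 51200/79000000 = 0.000648101 s.
t_prop = 45000/300000000 = 0.00015 s; RTT = 0.0003 s.
Cycle = t_tx + RTT = 0.000948101 s.
Throughput = L / cycle = 51200 / 0.000948101 = 54.0 Mbps.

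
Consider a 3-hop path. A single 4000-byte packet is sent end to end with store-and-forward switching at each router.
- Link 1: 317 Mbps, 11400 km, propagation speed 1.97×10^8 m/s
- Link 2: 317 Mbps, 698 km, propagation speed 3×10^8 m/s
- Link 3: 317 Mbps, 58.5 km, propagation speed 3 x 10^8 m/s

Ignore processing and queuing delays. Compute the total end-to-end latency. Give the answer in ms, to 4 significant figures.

60.69 ms

L = 4000 × 8 = 32000 bits.
Transmission delay per hop = L/R = 32000/317000000 = 0.100946 ms; 3 hops → 0.302839 ms.
Propagation delays (d/s per hop): 57.868, 2.32667, 0.195 ms; sum = 60.3897 ms.
End-to-end = 60.69 ms.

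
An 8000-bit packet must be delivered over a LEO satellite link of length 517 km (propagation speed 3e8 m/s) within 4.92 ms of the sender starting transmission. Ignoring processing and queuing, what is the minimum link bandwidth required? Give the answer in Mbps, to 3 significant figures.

2.50 Mbps

Propagation delay = 517000 / 300000000 = 1.72333 ms.
Transmission budget = 4.92 − 1.72333 = 3.19667 ms.
R ≥ L / t_tx = 8000 bits / 0.00319667 s = 2.50 Mbps.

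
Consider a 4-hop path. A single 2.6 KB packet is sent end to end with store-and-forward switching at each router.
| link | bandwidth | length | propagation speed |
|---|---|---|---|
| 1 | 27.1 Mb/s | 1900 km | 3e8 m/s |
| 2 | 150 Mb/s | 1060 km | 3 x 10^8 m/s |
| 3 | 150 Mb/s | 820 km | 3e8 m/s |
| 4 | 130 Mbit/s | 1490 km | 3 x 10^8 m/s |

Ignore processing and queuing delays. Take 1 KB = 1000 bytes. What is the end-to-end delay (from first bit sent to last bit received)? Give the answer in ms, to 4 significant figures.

L = 20800 bits.
Transmission delays (L/R per hop): 0.767528, 0.138667, 0.138667, 0.16 ms; sum = 1.20486 ms.
Propagation delays (d/s per hop): 6.33333, 3.53333, 2.73333, 4.96667 ms; sum = 17.5667 ms.
End-to-end = 18.77 ms.

18.77 ms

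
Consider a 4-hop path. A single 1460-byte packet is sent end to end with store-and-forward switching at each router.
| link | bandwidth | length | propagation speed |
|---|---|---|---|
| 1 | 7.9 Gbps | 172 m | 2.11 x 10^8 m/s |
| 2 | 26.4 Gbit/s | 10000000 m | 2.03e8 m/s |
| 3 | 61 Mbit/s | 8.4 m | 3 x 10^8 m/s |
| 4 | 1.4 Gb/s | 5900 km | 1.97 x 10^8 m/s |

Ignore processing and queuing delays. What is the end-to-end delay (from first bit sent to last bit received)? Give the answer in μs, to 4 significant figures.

79410 μs

L = 1460 × 8 = 11680 bits.
Transmission delays (L/R per hop): 1.47848, 0.442424, 191.475, 8.34286 μs; sum = 201.739 μs.
Propagation delays (d/s per hop): 0.815166, 49261.1, 0.028, 29949.2 μs; sum = 79211.2 μs.
End-to-end = 79410 μs.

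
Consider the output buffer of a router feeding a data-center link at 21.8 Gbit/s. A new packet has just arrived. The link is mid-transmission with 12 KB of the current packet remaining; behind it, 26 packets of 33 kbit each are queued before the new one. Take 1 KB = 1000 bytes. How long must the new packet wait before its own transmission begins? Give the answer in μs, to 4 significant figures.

43.76 μs

Each queued packet: L/R = 33000/21800000000 = 1.51376 μs.
26 queued → 39.3578 μs.
Plus remaining 96000 bits of current packet: 4.40367 μs.
Queuing delay = 43.76 μs.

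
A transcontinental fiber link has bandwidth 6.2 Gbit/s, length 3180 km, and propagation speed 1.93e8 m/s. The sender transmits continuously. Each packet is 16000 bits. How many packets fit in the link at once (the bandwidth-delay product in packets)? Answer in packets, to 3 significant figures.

Propagation delay = 3180000 / 193000000 = 0.0164767 s.
BDP = R × t_prop = 6200000000 × 0.0164767 = 102155000 bits.
In packets of 16000 bits: 6380 packets.

6380 packets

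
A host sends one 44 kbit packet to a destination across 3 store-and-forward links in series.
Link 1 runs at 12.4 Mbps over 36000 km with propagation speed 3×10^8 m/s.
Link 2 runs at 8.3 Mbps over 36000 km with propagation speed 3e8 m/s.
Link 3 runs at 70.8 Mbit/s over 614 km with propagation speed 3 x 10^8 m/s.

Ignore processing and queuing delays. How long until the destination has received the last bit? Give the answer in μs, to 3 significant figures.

L = 44000 bits.
Transmission delays (L/R per hop): 3548.39, 5301.2, 621.469 μs; sum = 9471.06 μs.
Propagation delays (d/s per hop): 120000, 120000, 2046.67 μs; sum = 242047 μs.
End-to-end = 252000 μs.

252000 μs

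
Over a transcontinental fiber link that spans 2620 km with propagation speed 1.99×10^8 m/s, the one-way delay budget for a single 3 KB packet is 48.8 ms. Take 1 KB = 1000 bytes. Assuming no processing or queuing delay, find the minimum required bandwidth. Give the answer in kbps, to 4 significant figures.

L = 24000 bits.
Propagation delay = 2620000 / 199000000 = 13.1658 ms.
Transmission budget = 48.8 − 13.1658 = 35.6342 ms.
R ≥ L / t_tx = 24000 bits / 0.0356342 s = 673.5 kbps.

673.5 kbps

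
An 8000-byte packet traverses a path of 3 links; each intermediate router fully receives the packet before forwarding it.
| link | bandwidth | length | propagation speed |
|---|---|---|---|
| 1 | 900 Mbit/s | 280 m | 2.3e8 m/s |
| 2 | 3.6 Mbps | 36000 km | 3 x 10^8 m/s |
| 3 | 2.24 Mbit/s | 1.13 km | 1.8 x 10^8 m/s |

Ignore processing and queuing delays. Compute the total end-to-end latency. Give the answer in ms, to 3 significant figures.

166 ms

L = 8000 × 8 = 64000 bits.
Transmission delays (L/R per hop): 0.0711111, 17.7778, 28.5714 ms; sum = 46.4203 ms.
Propagation delays (d/s per hop): 0.00121739, 120, 0.00627778 ms; sum = 120.007 ms.
End-to-end = 166 ms.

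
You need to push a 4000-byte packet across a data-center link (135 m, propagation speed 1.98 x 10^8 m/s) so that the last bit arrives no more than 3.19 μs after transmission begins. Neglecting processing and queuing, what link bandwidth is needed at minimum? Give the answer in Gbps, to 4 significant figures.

L = 32000 bits.
Propagation delay = 135 / 198000000 = 0.681818 μs.
Transmission budget = 3.19 − 0.681818 = 2.50818 μs.
R ≥ L / t_tx = 32000 bits / 2.50818e-06 s = 12.76 Gbps.

12.76 Gbps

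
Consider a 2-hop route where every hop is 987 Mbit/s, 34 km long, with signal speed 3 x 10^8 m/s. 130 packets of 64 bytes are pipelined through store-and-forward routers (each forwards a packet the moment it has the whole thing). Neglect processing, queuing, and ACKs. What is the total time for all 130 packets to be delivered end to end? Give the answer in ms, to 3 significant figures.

0.295 ms

Per-hop transmission t_tx = L/R = 512/987000000 = 0.000518744 ms.
Per-hop propagation t_prop = 34000/300000000 = 0.113333 ms.
Pipeline fill: first packet needs 2·t_tx to clear all hops; remaining 129 packets each add one t_tx.
Total = (2+130-1)·t_tx + 2·t_prop = 131·0.000518744 + 2·0.113333 = 0.295 ms.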